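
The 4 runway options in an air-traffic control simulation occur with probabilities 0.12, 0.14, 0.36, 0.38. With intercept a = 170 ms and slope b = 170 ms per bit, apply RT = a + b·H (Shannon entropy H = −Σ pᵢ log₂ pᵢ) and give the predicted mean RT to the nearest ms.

480 ms

Entropy contributions −pᵢ log₂ pᵢ: 0.3671, 0.3971, 0.5306, 0.5305; sum H = 1.8252 bits.
RT = a + bH = 170 + 170·1.8252 = 480.29 ms.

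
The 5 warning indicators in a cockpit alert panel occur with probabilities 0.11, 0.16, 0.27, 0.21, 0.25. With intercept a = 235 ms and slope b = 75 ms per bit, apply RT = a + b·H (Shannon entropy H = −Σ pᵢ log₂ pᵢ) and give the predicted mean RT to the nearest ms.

404 ms

H = 0.11·log₂(1/0.11) + 0.16·log₂(1/0.16) + 0.27·log₂(1/0.27) + 0.21·log₂(1/0.21) + 0.25·log₂(1/0.25) = 2.2561 bits.
RT = 235 + 75 × 2.2561 = 404.21 ms.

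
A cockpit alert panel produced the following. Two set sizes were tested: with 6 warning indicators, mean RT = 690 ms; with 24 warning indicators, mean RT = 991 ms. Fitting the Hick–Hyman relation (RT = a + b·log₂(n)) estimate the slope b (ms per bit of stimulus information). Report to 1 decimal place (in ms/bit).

The slope on a log₂ axis is (991 − 690) / (4.5850 − 2.5850) = 150.500 ms/bit.

150.5 ms/bit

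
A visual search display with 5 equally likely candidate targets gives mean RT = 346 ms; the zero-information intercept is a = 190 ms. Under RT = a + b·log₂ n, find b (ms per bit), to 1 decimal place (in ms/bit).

log₂(5) = 2.3219 bits.
b = (RT − a)/log₂ n = (346 − 190) / 2.3219 = 67.186 ms/bit.

67.2 ms/bit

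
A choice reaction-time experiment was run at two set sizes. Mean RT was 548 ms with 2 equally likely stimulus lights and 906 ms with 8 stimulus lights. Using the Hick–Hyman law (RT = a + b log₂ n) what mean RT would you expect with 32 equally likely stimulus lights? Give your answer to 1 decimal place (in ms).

With log₂ n on the abscissa the relation is linear; from the two conditions:
  b = (906 − 548) / (log₂ 8 − log₂ 2) = 358 / (3 − 1) = 179.000 ms/bit
  a = 548 − 179.000 × 1 = 369.000 ms
Then RT(32) = 369.000 + 179.000 × log₂ 32 = 369.000 + 179.000 × 5 ≈ 1264.000 ms.

1264.0 ms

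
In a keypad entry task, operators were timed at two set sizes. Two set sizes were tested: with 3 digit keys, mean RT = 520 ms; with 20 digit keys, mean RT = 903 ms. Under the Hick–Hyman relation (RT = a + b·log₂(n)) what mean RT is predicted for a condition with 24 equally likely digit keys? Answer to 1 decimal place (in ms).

939.8 ms

Fit slope and intercept:
  b = (903 − 520) / (log₂ 20 − log₂ 3) = 383 / (4.3219 − 1.5850) = 139.936 ms/bit
  a = 520 − 139.936 × 1.5850 = 298.207 ms
Then RT(24) = 298.207 + 139.936 × log₂ 24 = 298.207 + 139.936 × 4.5850 ≈ 939.808 ms.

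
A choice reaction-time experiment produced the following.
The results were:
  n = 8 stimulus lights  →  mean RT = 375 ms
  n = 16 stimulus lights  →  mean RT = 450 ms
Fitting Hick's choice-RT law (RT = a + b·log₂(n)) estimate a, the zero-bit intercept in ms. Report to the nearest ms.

150 ms

Slope: b = (450 − 375) / (log₂ 16 − log₂ 8) = 75/1.0000 = 75 ms/bit.
Intercept: a = 375 − 75·log₂(8) = 150.000 ms.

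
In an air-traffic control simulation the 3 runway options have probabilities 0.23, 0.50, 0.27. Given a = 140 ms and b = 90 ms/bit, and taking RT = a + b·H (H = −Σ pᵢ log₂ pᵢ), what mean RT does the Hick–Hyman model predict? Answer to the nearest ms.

Entropy contributions −pᵢ log₂ pᵢ: 0.4877, 0.5000, 0.5100; sum H = 1.4977 bits.
RT = a + bH = 140 + 90·1.4977 = 274.79 ms.

275 ms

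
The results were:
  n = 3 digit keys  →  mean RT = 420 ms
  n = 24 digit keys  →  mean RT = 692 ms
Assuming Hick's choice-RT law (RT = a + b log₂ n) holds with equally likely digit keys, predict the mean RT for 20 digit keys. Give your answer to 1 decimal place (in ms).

With log₂ n on the abscissa the relation is linear; from the two conditions:
  b = (692 − 420) / (log₂ 24 − log₂ 3) = 272 / (4.5850 − 1.5850) = 90.667 ms/bit
  a = 420 − 90.667 × 1.5850 = 276.297 ms
Then RT(20) = 276.297 + 90.667 × log₂ 20 = 276.297 + 90.667 × 4.3219 ≈ 668.152 ms.

668.2 ms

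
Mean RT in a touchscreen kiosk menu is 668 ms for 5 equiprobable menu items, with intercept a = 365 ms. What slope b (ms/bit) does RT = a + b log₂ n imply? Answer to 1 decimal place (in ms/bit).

130.5 ms/bit

log₂(5) = 2.3219 bits.
b = (RT − a)/log₂ n = (668 − 365) / 2.3219 = 130.495 ms/bit.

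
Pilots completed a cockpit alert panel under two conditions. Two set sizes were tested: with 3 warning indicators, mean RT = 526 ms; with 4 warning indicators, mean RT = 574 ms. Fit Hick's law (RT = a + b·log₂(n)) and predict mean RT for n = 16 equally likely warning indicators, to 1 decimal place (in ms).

Fit slope and intercept:
  b = (574 − 526) / (log₂ 4 − log₂ 3) = 48 / (2 − 1.5850) = 115.652 ms/bit
  a = 526 − 115.652 × 1.5850 = 342.696 ms
Then RT(16) = 342.696 + 115.652 × log₂ 16 = 342.696 + 115.652 × 4 ≈ 805.304 ms.

805.3 ms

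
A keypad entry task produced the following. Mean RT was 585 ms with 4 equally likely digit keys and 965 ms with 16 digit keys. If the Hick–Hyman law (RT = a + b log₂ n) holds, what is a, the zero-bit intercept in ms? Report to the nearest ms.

Slope: b = (965 − 585) / (log₂ 16 − log₂ 4) = 380/2.0000 = 190 ms/bit.
a = RT₁ − b·log₂ n₁ = 585 − 190 × 2 = 205.000 ms.

205 ms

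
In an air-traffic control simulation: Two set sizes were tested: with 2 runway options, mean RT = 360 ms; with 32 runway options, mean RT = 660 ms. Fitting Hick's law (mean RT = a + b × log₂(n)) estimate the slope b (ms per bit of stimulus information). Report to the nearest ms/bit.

75 ms/bit

b = (RT₂ − RT₁)/(log₂ n₂ − log₂ n₁) = (660 − 360)/(5 − 1) = 75 ms/bit.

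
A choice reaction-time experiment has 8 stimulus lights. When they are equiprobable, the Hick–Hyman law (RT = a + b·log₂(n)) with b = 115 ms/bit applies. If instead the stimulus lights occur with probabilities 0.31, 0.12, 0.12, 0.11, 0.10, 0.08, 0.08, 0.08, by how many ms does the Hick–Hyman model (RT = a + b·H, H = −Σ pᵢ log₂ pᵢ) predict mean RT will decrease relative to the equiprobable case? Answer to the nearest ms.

21 ms

Equiprobable entropy H₀ = log₂ 8 = 3.0000 bits.
Skewed entropy H = −Σ pᵢ log₂ pᵢ = 2.8149 bits.
ΔRT = b·(H₀ − H) = 115 × 0.1851 = 21.28 ms.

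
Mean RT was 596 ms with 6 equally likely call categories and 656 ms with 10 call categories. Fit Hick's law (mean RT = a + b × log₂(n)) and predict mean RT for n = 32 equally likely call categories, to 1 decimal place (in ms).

Solve the two-equation system in a and b:
  b = (656 − 596) / (log₂ 10 − log₂ 6) = 60 / (3.3219 − 2.5850) = 81.415 ms/bit
  a = 596 − 81.415 × 2.5850 = 385.545 ms
Then RT(32) = 385.545 + 81.415 × log₂ 32 = 385.545 + 81.415 × 5 ≈ 792.620 ms.

792.6 ms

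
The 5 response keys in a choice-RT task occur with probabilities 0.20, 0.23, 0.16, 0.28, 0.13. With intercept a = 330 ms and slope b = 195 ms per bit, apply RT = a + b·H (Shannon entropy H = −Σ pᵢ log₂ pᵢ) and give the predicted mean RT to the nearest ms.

H = 0.20·log₂(1/0.20) + 0.23·log₂(1/0.23) + 0.16·log₂(1/0.16) + 0.28·log₂(1/0.28) + 0.13·log₂(1/0.13) = 2.2719 bits.
RT = 330 + 195 × 2.2719 = 773.03 ms.

773 ms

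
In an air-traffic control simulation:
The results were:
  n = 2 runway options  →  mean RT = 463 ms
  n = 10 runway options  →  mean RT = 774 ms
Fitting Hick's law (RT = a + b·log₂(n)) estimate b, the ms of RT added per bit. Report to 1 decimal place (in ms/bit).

133.9 ms/bit

b = (RT₂ − RT₁)/(log₂ n₂ − log₂ n₁) = (774 − 463)/(3.3219 − 1) = 133.940 ms/bit.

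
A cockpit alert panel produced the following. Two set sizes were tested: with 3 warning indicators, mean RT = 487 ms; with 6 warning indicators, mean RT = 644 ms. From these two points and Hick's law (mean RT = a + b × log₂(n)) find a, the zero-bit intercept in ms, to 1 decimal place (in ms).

The slope on a log₂ axis is (644 − 487) / (2.5850 − 1.5850) = 157.000 ms/bit.
Intercept: a = 487 − 157.000·log₂(3) = 238.161 ms.

238.2 ms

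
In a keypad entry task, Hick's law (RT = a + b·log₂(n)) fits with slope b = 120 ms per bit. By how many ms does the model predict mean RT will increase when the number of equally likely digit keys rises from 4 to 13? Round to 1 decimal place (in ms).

204.1 ms

Only the slope matters, since a is common to both: ΔRT = b·log₂(n₂/n₁).
log₂(13) − log₂(4) = 3.7004 − 2 = 1.7004.
ΔRT = 120 × 1.7004 = 204.053 ms.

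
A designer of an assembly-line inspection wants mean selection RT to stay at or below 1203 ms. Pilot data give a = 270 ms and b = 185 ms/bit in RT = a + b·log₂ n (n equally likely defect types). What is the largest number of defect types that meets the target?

32

Information budget: (1203 − 270)/185 = 5.0432 bits, so n ≤ 2^5.0432 = 32.974 → at most 32.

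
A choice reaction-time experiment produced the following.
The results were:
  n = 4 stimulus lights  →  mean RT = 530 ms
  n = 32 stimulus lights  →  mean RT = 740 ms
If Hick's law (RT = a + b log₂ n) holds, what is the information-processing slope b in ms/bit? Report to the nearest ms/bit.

70 ms/bit

b = (RT₂ − RT₁)/(log₂ n₂ − log₂ n₁) = (740 − 530)/(5 − 2) = 70 ms/bit.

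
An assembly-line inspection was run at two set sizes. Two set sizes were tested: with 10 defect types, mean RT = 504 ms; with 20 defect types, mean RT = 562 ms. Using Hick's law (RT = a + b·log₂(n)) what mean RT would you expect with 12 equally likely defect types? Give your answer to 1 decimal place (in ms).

Fit slope and intercept:
  b = (562 − 504) / (log₂ 20 − log₂ 10) = 58 / (4.3219 − 3.3219) = 58.000 ms/bit
  a = 504 − 58.000 × 3.3219 = 311.328 ms
Then RT(12) = 311.328 + 58.000 × log₂ 12 = 311.328 + 58.000 × 3.5850 ≈ 519.256 ms.

519.3 ms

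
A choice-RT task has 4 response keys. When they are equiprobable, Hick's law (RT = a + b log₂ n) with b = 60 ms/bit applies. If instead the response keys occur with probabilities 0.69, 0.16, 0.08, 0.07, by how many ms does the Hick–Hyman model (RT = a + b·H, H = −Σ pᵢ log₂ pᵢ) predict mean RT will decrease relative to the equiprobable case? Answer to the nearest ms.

Equiprobable entropy H₀ = log₂ 4 = 2.0000 bits.
Skewed entropy H = −Σ pᵢ log₂ pᵢ = 1.3525 bits.
ΔRT = b·(H₀ − H) = 60 × 0.6475 = 38.85 ms.

39 ms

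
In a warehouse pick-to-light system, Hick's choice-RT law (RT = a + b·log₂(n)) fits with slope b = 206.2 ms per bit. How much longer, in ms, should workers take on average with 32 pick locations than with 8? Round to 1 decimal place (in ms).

412.4 ms

Only the slope matters, since a is common to both: ΔRT = b·log₂(n₂/n₁).
log₂(32) − log₂(8) = log₂(32/8) = log₂(4) = 2.
ΔRT = 206.2 × 2.0000 = 412.400 ms.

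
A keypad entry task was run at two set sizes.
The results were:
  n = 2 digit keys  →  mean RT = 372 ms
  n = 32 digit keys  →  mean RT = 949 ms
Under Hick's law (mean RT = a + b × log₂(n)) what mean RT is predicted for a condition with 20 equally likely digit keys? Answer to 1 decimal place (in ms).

Fit slope and intercept:
  b = (949 − 372) / (log₂ 32 − log₂ 2) = 577 / (5 − 1) = 144.250 ms/bit
  a = 372 − 144.250 × 1 = 227.750 ms
Then RT(20) = 227.750 + 144.250 × log₂ 20 = 227.750 + 144.250 × 4.3219 ≈ 851.188 ms.

851.2 ms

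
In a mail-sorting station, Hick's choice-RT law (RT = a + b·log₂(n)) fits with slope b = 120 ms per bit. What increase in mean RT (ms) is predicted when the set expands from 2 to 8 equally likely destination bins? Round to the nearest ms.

The intercept a cancels: ΔRT = b·(log₂ n₂ − log₂ n₁) = b·log₂(n₂/n₁).
log₂(8) − log₂(2) = log₂(8/2) = log₂(4) = 2.
ΔRT = 120 × 2.0000 = 240.000 ms.

240 ms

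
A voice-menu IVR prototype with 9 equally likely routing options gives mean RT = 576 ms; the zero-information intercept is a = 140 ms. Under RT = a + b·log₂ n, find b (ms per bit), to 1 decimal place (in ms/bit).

137.5 ms/bit

9 alternatives carry log₂ 9 = 3.1699 bits; the choice cost is 576 − 140 = 436 ms, so b = 436/3.1699 = 137.543 ms/bit.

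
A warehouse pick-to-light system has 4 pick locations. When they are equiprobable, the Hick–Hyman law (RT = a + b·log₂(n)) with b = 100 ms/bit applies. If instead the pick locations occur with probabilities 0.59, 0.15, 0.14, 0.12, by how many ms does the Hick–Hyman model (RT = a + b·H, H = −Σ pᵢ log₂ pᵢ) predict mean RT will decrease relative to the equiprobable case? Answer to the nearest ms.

38 ms

Equiprobable entropy H₀ = log₂ 4 = 2.0000 bits.
Skewed entropy H = −Σ pᵢ log₂ pᵢ = 1.6238 bits.
ΔRT = b·(H₀ − H) = 100 × 0.3762 = 37.62 ms.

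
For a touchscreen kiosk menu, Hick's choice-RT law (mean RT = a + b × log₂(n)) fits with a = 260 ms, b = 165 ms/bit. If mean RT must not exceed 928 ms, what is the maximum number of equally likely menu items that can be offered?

16

Set 260 + 165·log₂ n ≤ 928 → log₂ n ≤ (928 − 260)/165 = 4.0485.
So n ≤ 2^4.0485 = 16.547; the largest integer n is 16.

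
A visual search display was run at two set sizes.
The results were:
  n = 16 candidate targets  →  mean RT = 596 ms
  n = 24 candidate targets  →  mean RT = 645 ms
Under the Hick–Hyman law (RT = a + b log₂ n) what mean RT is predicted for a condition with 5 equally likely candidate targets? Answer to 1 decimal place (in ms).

455.4 ms

With log₂ n on the abscissa the relation is linear; from the two conditions:
  b = (645 − 596) / (log₂ 24 − log₂ 16) = 49 / (4.5850 − 4) = 83.766 ms/bit
  a = 596 − 83.766 × 4 = 260.936 ms
Then RT(5) = 260.936 + 83.766 × log₂ 5 = 260.936 + 83.766 × 2.3219 ≈ 455.435 ms.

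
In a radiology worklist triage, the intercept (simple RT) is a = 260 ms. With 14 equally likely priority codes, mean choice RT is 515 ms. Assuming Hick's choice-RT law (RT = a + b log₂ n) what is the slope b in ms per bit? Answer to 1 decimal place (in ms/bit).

67.0 ms/bit

b = (515 − 260) / log₂(14) = 255 / 3.8074 = 66.976 ms/bit.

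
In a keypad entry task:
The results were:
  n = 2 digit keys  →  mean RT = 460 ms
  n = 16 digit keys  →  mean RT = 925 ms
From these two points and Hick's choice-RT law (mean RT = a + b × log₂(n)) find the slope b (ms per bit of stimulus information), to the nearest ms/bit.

Slope: b = (925 − 460) / (log₂ 16 − log₂ 2) = 465/3.0000 = 155 ms/bit.

155 ms/bit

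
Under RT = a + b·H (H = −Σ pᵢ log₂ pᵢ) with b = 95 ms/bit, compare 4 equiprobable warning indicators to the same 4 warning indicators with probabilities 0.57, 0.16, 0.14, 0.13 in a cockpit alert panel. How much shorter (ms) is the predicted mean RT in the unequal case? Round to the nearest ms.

Equiprobable entropy H₀ = log₂ 4 = 2.0000 bits.
Skewed entropy H = −Σ pᵢ log₂ pᵢ = 1.6650 bits.
ΔRT = b·(H₀ − H) = 95 × 0.3350 = 31.82 ms.

32 ms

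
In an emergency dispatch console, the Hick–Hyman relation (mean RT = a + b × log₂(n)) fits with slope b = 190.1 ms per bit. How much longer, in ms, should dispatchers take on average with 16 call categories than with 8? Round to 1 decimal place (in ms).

Only the slope matters, since a is common to both: ΔRT = b·log₂(n₂/n₁).
log₂(16) − log₂(8) = log₂(16/8) = log₂(2) = 1.
ΔRT = 190.1 × 1.0000 = 190.100 ms.

190.1 ms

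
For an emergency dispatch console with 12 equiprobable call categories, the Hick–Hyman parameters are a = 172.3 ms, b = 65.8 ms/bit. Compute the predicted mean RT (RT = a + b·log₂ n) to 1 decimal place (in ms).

log₂(12) = 3.5850 bits, so RT = 172.3 + 65.8 × 3.5850 ≈ 408.191 ms.

408.2 ms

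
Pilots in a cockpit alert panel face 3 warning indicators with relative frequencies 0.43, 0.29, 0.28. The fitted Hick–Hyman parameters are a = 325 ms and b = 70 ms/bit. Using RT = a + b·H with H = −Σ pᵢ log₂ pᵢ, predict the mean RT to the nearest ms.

H = 0.43·log₂(1/0.43) + 0.29·log₂(1/0.29) + 0.28·log₂(1/0.28) = 1.5557 bits.
RT = 325 + 70 × 1.5557 = 433.90 ms.

434 ms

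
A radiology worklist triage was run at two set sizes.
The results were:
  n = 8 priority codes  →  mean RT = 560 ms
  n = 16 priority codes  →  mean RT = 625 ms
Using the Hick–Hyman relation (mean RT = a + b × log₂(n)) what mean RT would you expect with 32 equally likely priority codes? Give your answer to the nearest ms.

Fit slope and intercept:
  b = (625 − 560) / (log₂ 16 − log₂ 8) = 65 / (4 − 3) = 65 ms/bit
  a = 560 − 65 × 3 = 365 ms
Then RT(32) = 365 + 65 × log₂ 32 = 365 + 65 × 5 ≈ 690.000 ms.

690 ms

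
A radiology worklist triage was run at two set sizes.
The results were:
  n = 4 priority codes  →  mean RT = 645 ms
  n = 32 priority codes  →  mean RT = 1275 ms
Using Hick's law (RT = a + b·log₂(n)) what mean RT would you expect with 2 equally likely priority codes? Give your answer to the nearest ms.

Fit slope and intercept:
  b = (1275 − 645) / (log₂ 32 − log₂ 4) = 630 / (5 − 2) = 210 ms/bit
  a = 645 − 210 × 2 = 225 ms
Then RT(2) = 225 + 210 × log₂ 2 = 225 + 210 × 1 ≈ 435.000 ms.

435 ms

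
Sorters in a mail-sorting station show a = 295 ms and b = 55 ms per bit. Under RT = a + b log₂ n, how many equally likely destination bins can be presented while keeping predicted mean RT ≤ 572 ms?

55·log₂ n ≤ 572 − 295 = 277, giving log₂ n ≤ 5.0364 and n ≤ 32.817. The largest whole number is 32.

32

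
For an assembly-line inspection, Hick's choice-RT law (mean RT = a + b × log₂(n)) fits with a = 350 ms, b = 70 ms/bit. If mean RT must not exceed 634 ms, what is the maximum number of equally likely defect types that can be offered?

Set 350 + 70·log₂ n ≤ 634 → log₂ n ≤ (634 − 350)/70 = 4.0571.
So n ≤ 2^4.0571 = 16.646; the largest integer n is 16.

16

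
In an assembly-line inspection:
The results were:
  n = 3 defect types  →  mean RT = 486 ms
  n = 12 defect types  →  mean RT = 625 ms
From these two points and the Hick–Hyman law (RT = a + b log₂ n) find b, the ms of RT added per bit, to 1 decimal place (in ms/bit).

The slope on a log₂ axis is (625 − 486) / (3.5850 − 1.5850) = 69.500 ms/bit.

69.5 ms/bit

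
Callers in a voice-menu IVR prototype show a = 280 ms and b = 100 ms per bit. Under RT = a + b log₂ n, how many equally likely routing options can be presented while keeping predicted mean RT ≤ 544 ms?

Set 280 + 100·log₂ n ≤ 544 → log₂ n ≤ (544 − 280)/100 = 2.6400.
So n ≤ 2^2.6400 = 6.233; the largest integer n is 6.

6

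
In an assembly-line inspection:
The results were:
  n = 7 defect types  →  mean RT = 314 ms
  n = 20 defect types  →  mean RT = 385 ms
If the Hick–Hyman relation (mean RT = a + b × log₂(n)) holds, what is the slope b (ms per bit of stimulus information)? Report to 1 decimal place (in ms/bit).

The slope on a log₂ axis is (385 − 314) / (4.3219 − 2.8074) = 46.878 ms/bit.

46.9 ms/bit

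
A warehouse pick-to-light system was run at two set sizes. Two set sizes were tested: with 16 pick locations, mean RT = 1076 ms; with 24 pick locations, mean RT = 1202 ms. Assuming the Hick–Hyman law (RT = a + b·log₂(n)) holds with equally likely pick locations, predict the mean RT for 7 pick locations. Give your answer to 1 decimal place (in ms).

819.1 ms

RT is linear in log₂ n, so two points fix the line:
  b = (1202 − 1076) / (log₂ 24 − log₂ 16) = 126 / (4.5850 − 4) = 215.398 ms/bit
  a = 1076 − 215.398 × 4 = 214.406 ms
Then RT(7) = 214.406 + 215.398 × log₂ 7 = 214.406 + 215.398 × 2.8074 ≈ 819.106 ms.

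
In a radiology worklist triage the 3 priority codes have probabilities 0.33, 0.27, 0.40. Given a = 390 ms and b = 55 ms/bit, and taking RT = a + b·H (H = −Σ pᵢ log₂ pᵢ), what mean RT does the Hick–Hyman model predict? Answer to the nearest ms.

Entropy contributions −pᵢ log₂ pᵢ: 0.5278, 0.5100, 0.5288; sum H = 1.5666 bits.
RT = a + bH = 390 + 55·1.5666 = 476.16 ms.

476 ms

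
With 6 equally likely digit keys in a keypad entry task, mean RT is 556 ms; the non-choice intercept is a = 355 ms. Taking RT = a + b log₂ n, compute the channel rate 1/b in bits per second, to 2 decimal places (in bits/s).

12.86 bits/s

Choice component = 556 − 355 = 201 ms over log₂(6) = 2.5850 bits.
b = 201 / 2.5850 = 77.757 ms/bit, so 1/b = 12.861 bits/s.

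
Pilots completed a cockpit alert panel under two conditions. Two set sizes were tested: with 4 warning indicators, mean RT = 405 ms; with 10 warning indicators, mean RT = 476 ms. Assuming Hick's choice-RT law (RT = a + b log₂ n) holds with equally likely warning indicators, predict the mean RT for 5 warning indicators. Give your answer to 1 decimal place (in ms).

422.3 ms

With log₂ n on the abscissa the relation is linear; from the two conditions:
  b = (476 − 405) / (log₂ 10 − log₂ 4) = 71 / (3.3219 − 2) = 53.709 ms/bit
  a = 405 − 53.709 × 2 = 297.581 ms
Then RT(5) = 297.581 + 53.709 × log₂ 5 = 297.581 + 53.709 × 2.3219 ≈ 422.291 ms.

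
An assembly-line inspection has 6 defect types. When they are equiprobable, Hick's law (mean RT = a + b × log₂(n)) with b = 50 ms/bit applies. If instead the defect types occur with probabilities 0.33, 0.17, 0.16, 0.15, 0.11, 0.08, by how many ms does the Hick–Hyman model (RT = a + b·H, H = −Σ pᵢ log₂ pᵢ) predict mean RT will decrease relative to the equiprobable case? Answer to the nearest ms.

The RT saving is b·ΔH. Equiprobable H₀ = log₂(6) = 2.5850 bits; with the given probabilities H = 2.4378 bits.
b·(H₀ − H) = 50 × (2.5850 − 2.4378) = 7.36 ms.

7 ms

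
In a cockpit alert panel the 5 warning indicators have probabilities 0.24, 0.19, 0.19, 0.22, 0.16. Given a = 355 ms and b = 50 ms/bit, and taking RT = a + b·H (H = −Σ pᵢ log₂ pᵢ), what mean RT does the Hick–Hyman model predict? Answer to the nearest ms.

470 ms

H = 0.24·log₂(1/0.24) + 0.19·log₂(1/0.19) + 0.19·log₂(1/0.19) + 0.22·log₂(1/0.22) + 0.16·log₂(1/0.16) = 2.3082 bits.
RT = 355 + 50 × 2.3082 = 470.41 ms.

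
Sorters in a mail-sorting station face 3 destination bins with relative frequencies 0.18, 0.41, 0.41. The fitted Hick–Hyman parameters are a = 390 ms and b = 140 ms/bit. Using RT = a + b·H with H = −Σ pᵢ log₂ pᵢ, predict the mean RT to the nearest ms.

600 ms

Entropy contributions −pᵢ log₂ pᵢ: 0.4453, 0.5274, 0.5274; sum H = 1.5001 bits.
RT = a + bH = 390 + 140·1.5001 = 600.01 ms.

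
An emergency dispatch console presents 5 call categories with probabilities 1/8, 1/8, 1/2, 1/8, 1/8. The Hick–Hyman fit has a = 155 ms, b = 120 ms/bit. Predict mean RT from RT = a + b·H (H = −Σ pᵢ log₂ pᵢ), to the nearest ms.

395 ms

Each term −pᵢ log₂ pᵢ: 0.125·3 + 0.125·3 + 0.5·1 + 0.125·3 + 0.125·3; summed, H = 2.000 bits.
Mean RT = a + bH = 155 + 120·2.000 = 395.00 ms.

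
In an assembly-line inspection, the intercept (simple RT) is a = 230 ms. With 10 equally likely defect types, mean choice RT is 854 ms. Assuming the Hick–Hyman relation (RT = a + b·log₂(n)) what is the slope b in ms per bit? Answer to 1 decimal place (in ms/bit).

b = (854 − 230) / log₂(10) = 624 / 3.3219 = 187.843 ms/bit.

187.8 ms/bit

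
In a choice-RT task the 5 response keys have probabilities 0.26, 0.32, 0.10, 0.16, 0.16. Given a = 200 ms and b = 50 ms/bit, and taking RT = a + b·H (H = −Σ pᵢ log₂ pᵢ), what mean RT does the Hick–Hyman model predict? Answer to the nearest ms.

310 ms

H = 0.26·log₂(1/0.26) + 0.32·log₂(1/0.32) + 0.10·log₂(1/0.10) + 0.16·log₂(1/0.16) + 0.16·log₂(1/0.16) = 2.2095 bits.
RT = 200 + 50 × 2.2095 = 310.48 ms.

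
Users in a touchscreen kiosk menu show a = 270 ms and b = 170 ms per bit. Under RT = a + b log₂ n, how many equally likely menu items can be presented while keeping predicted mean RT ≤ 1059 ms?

Information budget: (1059 − 270)/170 = 4.6412 bits, so n ≤ 2^4.6412 = 24.954 → at most 24.

24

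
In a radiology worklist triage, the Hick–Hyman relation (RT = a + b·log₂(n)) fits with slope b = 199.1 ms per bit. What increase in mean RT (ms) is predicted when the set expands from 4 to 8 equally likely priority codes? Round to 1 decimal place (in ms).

ΔRT = (a + b log₂ n₂) − (a + b log₂ n₁) = b·(log₂ n₂ − log₂ n₁).
log₂(8) − log₂(4) = log₂(8/4) = log₂(2) = 1.
ΔRT = 199.1 × 1.0000 = 199.100 ms.

199.1 ms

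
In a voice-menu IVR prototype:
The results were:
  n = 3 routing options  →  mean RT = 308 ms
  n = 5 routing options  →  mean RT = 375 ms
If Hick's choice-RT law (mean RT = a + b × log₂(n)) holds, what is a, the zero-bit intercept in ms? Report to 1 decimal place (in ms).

163.9 ms

The slope on a log₂ axis is (375 − 308) / (2.3219 − 1.5850) = 90.913 ms/bit.
Intercept: a = 308 − 90.913·log₂(3) = 163.906 ms.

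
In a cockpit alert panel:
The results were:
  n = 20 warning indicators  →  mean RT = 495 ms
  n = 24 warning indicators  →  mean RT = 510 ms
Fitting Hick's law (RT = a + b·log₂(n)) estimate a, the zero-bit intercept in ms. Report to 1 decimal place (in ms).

248.5 ms

b = (RT₂ − RT₁)/(log₂ n₂ − log₂ n₁) = (510 − 495)/(4.5850 − 4.3219) = 57.027 ms/bit.
Intercept: a = 495 − 57.027·log₂(20) = 248.534 ms.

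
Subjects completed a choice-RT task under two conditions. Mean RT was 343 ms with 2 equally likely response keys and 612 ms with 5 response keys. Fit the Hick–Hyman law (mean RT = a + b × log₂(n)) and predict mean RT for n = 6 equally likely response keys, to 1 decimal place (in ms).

Solve the two-equation system in a and b:
  b = (612 − 343) / (log₂ 5 − log₂ 2) = 269 / (2.3219 − 1) = 203.491 ms/bit
  a = 343 − 203.491 × 1 = 139.509 ms
Then RT(6) = 139.509 + 203.491 × log₂ 6 = 139.509 + 203.491 × 2.5850 ≈ 665.525 ms.

665.5 ms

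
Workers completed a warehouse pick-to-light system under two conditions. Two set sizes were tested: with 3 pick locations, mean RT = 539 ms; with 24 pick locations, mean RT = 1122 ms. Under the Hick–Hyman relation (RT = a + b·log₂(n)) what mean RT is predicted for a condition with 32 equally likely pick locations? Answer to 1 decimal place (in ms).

With log₂ n on the abscissa the relation is linear; from the two conditions:
  b = (1122 − 539) / (log₂ 24 − log₂ 3) = 583 / (4.5850 − 1.5850) = 194.333 ms/bit
  a = 539 − 194.333 × 1.5850 = 230.989 ms
Then RT(32) = 230.989 + 194.333 × log₂ 32 = 230.989 + 194.333 × 5 ≈ 1202.656 ms.

1202.7 ms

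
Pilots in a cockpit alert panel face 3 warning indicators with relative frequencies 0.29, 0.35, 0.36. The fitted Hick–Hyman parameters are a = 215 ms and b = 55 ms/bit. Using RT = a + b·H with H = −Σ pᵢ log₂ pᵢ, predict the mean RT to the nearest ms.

H = 0.29·log₂(1/0.29) + 0.35·log₂(1/0.35) + 0.36·log₂(1/0.36) = 1.5786 bits.
RT = 215 + 55 × 1.5786 = 301.82 ms.

302 ms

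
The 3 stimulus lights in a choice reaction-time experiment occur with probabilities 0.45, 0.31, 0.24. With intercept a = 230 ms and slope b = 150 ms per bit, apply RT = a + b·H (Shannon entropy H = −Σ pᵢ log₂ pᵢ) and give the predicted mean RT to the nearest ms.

Entropy contributions −pᵢ log₂ pᵢ: 0.5184, 0.5238, 0.4941; sum H = 1.5363 bits.
RT = a + bH = 230 + 150·1.5363 = 460.45 ms.

460 ms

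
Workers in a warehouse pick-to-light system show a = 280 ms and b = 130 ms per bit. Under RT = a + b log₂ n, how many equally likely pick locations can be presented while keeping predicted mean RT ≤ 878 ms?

24

130·log₂ n ≤ 878 − 280 = 598, giving log₂ n ≤ 4.6000 and n ≤ 24.251. The largest whole number is 24.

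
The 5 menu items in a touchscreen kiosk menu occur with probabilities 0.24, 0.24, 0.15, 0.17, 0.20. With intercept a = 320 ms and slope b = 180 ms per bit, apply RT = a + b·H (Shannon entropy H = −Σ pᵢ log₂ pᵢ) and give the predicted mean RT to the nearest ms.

734 ms

H = 0.24·log₂(1/0.24) + 0.24·log₂(1/0.24) + 0.15·log₂(1/0.15) + 0.17·log₂(1/0.17) + 0.20·log₂(1/0.20) = 2.2978 bits.
RT = 320 + 180 × 2.2978 = 733.60 ms.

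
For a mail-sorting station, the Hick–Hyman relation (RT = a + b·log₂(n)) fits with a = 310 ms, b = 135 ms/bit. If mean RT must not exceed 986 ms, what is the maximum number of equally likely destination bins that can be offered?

32

Information budget: (986 − 310)/135 = 5.0074 bits, so n ≤ 2^5.0074 = 32.165 → at most 32.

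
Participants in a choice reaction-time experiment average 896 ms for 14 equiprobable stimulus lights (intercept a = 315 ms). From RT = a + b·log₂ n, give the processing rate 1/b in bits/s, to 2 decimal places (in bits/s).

6.55 bits/s

Choice component = 896 − 315 = 581 ms over log₂(14) = 3.8074 bits.
b = 581 / 3.8074 = 152.599 ms/bit, so 1/b = 6.553 bits/s.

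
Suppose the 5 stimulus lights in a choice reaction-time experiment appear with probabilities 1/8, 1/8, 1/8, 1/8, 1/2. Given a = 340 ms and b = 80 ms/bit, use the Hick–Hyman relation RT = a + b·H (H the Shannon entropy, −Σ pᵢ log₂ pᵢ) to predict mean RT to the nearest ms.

500 ms

Each term −pᵢ log₂ pᵢ: 0.125·3 + 0.125·3 + 0.125·3 + 0.125·3 + 0.5·1; summed, H = 2.000 bits.
Mean RT = a + bH = 340 + 80·2.000 = 500.00 ms.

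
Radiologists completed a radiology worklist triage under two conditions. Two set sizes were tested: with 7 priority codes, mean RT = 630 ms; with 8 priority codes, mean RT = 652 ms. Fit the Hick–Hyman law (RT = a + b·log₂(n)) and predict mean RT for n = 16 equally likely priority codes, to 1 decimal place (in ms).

766.2 ms

With log₂ n on the abscissa the relation is linear; from the two conditions:
  b = (652 − 630) / (log₂ 8 − log₂ 7) = 22 / (3 − 2.8074) = 114.200 ms/bit
  a = 630 − 114.200 × 2.8074 = 309.401 ms
Then RT(16) = 309.401 + 114.200 × log₂ 16 = 309.401 + 114.200 × 4 ≈ 766.200 ms.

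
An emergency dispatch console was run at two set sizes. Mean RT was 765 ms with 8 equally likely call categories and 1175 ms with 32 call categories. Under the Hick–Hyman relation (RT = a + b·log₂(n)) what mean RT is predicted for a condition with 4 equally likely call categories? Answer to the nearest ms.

560 ms

With log₂ n on the abscissa the relation is linear; from the two conditions:
  b = (1175 − 765) / (log₂ 32 − log₂ 8) = 410 / (5 − 3) = 205 ms/bit
  a = 765 − 205 × 3 = 150 ms
Then RT(4) = 150 + 205 × log₂ 4 = 150 + 205 × 2 ≈ 560.000 ms.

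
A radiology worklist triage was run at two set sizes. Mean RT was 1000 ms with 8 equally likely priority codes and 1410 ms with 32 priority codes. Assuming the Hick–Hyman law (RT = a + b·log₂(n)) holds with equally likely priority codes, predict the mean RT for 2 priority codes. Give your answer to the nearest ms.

With log₂ n on the abscissa the relation is linear; from the two conditions:
  b = (1410 − 1000) / (log₂ 32 − log₂ 8) = 410 / (5 − 3) = 205 ms/bit
  a = 1000 − 205 × 3 = 385 ms
Then RT(2) = 385 + 205 × log₂ 2 = 385 + 205 × 1 ≈ 590.000 ms.

590 ms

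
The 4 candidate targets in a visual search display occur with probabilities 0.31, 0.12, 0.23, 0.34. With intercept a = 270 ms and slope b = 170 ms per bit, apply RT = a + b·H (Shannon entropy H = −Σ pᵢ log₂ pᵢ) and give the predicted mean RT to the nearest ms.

Entropy contributions −pᵢ log₂ pᵢ: 0.5238, 0.3671, 0.4877, 0.5292; sum H = 1.9077 bits.
RT = a + bH = 270 + 170·1.9077 = 594.31 ms.

594 ms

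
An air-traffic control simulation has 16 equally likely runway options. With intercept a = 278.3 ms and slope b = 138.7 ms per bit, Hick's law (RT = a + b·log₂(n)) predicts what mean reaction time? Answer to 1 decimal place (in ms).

log₂(16) = 4 bits, so RT = 278.3 + 138.7 × 4 ≈ 833.100 ms.

833.1 ms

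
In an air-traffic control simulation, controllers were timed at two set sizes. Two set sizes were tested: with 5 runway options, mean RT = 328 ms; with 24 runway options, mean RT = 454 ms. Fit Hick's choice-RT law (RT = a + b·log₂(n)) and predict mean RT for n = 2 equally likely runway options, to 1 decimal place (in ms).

254.4 ms

Solve the two-equation system in a and b:
  b = (454 − 328) / (log₂ 24 − log₂ 5) = 126 / (4.5850 − 2.3219) = 55.677 ms/bit
  a = 328 − 55.677 × 2.3219 = 198.721 ms
Then RT(2) = 198.721 + 55.677 × log₂ 2 = 198.721 + 55.677 × 1 ≈ 254.398 ms.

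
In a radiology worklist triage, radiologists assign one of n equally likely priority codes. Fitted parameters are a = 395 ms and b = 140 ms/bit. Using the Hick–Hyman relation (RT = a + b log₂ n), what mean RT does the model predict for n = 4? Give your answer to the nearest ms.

log₂(4) = 2 bits, so RT = 395 + 140 × 2 ≈ 675.000 ms.

675 ms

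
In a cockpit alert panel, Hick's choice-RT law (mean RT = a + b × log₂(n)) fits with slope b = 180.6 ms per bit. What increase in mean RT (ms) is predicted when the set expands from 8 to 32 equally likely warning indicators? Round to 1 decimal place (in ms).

361.2 ms

The intercept a cancels: ΔRT = b·(log₂ n₂ − log₂ n₁) = b·log₂(n₂/n₁).
log₂(32) − log₂(8) = log₂(32/8) = log₂(4) = 2.
ΔRT = 180.6 × 2.0000 = 361.200 ms.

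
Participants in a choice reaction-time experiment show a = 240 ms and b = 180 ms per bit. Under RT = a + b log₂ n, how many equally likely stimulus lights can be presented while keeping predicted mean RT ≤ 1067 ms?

180·log₂ n ≤ 1067 − 240 = 827, giving log₂ n ≤ 4.5944 and n ≤ 24.158. The largest whole number is 24.

24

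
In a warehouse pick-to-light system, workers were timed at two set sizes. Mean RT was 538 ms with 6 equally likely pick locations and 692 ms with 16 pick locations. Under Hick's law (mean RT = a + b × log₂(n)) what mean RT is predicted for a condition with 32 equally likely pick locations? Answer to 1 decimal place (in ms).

800.8 ms

With log₂ n on the abscissa the relation is linear; from the two conditions:
  b = (692 − 538) / (log₂ 16 − log₂ 6) = 154 / (4 − 2.5850) = 108.831 ms/bit
  a = 538 − 108.831 × 2.5850 = 256.676 ms
Then RT(32) = 256.676 + 108.831 × log₂ 32 = 256.676 + 108.831 × 5 ≈ 800.831 ms.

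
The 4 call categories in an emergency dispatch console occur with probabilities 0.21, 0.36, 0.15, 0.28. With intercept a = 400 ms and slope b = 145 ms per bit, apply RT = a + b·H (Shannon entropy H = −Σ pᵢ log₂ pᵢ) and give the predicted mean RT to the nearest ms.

Entropy contributions −pᵢ log₂ pᵢ: 0.4728, 0.5306, 0.4105, 0.5142; sum H = 1.9282 bits.
RT = a + bH = 400 + 145·1.9282 = 679.59 ms.

680 ms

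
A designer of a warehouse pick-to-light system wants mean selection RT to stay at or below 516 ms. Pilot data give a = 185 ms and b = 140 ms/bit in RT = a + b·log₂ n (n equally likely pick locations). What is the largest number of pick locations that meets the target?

5

Information budget: (516 − 185)/140 = 2.3643 bits, so n ≤ 2^2.3643 = 5.149 → at most 5.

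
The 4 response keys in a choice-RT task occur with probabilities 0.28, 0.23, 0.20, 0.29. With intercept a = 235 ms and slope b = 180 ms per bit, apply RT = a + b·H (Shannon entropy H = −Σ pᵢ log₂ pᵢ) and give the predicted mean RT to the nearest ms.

592 ms

H = 0.28·log₂(1/0.28) + 0.23·log₂(1/0.23) + 0.20·log₂(1/0.20) + 0.29·log₂(1/0.29) = 1.9842 bits.
RT = 235 + 180 × 1.9842 = 592.15 ms.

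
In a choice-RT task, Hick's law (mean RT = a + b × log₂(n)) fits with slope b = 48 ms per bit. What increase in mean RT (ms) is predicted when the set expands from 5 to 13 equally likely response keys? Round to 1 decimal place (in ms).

66.2 ms

ΔRT = (a + b log₂ n₂) − (a + b log₂ n₁) = b·(log₂ n₂ − log₂ n₁).
log₂(13) − log₂(5) = 3.7004 − 2.3219 = 1.3785.
ΔRT = 48 × 1.3785 = 66.169 ms.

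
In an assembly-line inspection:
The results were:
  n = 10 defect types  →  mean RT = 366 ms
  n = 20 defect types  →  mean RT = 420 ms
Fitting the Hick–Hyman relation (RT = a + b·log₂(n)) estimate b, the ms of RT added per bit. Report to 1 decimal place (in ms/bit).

b = (RT₂ − RT₁)/(log₂ n₂ − log₂ n₁) = (420 − 366)/(4.3219 − 3.3219) = 54.000 ms/bit.

54.0 ms/bit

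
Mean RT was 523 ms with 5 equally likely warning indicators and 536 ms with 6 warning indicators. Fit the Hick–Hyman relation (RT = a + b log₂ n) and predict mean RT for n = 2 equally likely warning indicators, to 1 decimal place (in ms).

457.7 ms

With log₂ n on the abscissa the relation is linear; from the two conditions:
  b = (536 − 523) / (log₂ 6 − log₂ 5) = 13 / (2.5850 − 2.3219) = 49.423 ms/bit
  a = 523 − 49.423 × 2.3219 = 408.243 ms
Then RT(2) = 408.243 + 49.423 × log₂ 2 = 408.243 + 49.423 × 1 ≈ 457.666 ms.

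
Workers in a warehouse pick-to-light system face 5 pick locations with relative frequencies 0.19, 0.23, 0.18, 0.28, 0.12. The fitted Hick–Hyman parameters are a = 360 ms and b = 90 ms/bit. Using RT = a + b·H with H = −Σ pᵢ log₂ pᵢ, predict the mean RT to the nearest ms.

Entropy contributions −pᵢ log₂ pᵢ: 0.4552, 0.4877, 0.4453, 0.5142, 0.3671; sum H = 2.2695 bits.
RT = a + bH = 360 + 90·2.2695 = 564.25 ms.

564 ms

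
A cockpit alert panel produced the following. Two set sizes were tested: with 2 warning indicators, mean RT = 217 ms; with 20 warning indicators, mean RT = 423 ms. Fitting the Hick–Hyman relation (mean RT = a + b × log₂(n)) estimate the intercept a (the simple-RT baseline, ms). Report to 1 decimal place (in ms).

155.0 ms

b = (RT₂ − RT₁)/(log₂ n₂ − log₂ n₁) = (423 − 217)/(4.3219 − 1) = 62.012 ms/bit.
Intercept: a = 217 − 62.012·log₂(2) = 154.988 ms.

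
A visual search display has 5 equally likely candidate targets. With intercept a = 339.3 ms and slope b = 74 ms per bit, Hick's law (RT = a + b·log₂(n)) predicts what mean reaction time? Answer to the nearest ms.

log₂(5) = 2.3219 bits, so RT = 339.3 + 74 × 2.3219 ≈ 511.123 ms.

511 ms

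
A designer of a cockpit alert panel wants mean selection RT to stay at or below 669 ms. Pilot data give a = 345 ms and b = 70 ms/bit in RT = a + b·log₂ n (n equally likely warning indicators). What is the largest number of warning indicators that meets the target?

Set 345 + 70·log₂ n ≤ 669 → log₂ n ≤ (669 − 345)/70 = 4.6286.
So n ≤ 2^4.6286 = 24.737; the largest integer n is 24.

24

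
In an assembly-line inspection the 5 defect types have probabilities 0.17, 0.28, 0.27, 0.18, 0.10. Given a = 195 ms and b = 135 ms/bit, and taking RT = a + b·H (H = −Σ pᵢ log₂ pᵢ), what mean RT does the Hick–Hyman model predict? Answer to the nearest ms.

H = 0.17·log₂(1/0.17) + 0.28·log₂(1/0.28) + 0.27·log₂(1/0.27) + 0.18·log₂(1/0.18) + 0.10·log₂(1/0.10) = 2.2363 bits.
RT = 195 + 135 × 2.2363 = 496.90 ms.

497 ms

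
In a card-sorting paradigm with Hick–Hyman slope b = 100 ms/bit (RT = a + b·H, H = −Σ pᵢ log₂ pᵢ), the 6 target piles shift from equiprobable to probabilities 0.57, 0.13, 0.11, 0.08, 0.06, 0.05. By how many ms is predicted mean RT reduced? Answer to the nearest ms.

64 ms

Equiprobable entropy H₀ = log₂ 6 = 2.5850 bits.
Skewed entropy H = −Σ pᵢ log₂ pᵢ = 1.9463 bits.
ΔRT = b·(H₀ − H) = 100 × 0.6386 = 63.86 ms.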